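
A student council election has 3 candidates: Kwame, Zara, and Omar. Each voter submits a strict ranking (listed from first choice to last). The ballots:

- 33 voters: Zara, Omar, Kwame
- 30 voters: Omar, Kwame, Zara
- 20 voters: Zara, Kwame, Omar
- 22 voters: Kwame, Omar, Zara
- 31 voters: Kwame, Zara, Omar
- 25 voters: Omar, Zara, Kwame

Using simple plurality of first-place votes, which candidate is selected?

Omar

First-place votes: Kwame 53, Zara 53, Omar 55.
Omar has the most first-place votes.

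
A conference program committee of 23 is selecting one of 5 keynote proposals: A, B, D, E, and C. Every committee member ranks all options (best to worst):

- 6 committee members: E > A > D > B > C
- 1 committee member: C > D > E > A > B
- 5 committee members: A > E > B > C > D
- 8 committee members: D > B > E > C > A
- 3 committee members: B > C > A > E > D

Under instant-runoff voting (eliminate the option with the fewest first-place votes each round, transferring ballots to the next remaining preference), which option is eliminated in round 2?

Round 1: A 5, B 3, D 8, E 6, C 1. Eliminate C.
Round 2: A 5, B 3, D 9, E 6. Eliminate B.

B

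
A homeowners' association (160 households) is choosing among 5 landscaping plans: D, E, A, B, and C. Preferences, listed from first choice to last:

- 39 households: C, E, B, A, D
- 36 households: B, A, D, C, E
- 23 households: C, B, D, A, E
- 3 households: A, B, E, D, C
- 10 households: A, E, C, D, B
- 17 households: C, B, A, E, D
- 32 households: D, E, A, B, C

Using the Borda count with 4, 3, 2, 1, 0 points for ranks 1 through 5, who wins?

D: 39·0 + 36·2 + 23·2 + 3·1 + 10·1 + 17·0 + 32·4 = 259
E: 39·3 + 36·0 + 23·0 + 3·2 + 10·3 + 17·1 + 32·3 = 266
A: 39·1 + 36·3 + 23·1 + 3·4 + 10·4 + 17·2 + 32·2 = 320
B: 39·2 + 36·4 + 23·3 + 3·3 + 10·0 + 17·3 + 32·1 = 383
C: 39·4 + 36·1 + 23·4 + 3·0 + 10·2 + 17·4 + 32·0 = 372
B has the highest Borda score (383).

B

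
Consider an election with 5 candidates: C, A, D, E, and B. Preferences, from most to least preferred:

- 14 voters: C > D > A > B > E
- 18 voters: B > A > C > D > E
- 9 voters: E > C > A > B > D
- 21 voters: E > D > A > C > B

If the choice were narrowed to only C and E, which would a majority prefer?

C

Voters preferring C to E: 32; preferring E to C: 30.
C wins the head-to-head.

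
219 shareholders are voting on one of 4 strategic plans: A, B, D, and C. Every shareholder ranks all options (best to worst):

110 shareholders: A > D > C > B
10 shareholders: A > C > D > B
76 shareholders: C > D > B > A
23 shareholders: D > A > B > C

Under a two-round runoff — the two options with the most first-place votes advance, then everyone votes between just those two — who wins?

Round 1 first-place votes: A 120, B 0, D 23, C 76.
A and C advance.
Runoff: A is preferred to C by 143 voters; C by 76.
A wins the runoff.

A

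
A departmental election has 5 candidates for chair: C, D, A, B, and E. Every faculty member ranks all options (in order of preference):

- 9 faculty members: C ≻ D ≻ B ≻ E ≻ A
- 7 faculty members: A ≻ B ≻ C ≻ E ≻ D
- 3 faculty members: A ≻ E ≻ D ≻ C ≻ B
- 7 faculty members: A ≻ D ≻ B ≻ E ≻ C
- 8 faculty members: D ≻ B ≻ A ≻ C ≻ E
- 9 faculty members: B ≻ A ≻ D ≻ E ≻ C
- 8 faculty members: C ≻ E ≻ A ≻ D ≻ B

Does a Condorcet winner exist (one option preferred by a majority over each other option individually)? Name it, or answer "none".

Checking pairwise contests:
D beats C 27–24.
A beats D 34–17.
B beats A 26–25.
D beats B 35–16.
C beats E 32–19.
Every option loses at least one head-to-head, so there is no Condorcet winner.

none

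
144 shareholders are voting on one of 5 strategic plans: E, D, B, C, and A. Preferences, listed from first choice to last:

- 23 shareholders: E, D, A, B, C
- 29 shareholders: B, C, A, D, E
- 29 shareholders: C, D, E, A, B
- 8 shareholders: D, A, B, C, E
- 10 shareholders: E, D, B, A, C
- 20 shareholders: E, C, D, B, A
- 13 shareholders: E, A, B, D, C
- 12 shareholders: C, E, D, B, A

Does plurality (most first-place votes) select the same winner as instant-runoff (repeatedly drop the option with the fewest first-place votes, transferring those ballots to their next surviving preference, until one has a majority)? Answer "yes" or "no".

no

Plurality — first-place votes: E 66, D 8, B 29, C 41, A 0. Winner: E.
Instant-runoff — R1 E 66, D 8, B 29, C 41, A 0 (A out); R2 E 66, D 8, B 29, C 41 (D out); R3 E 66, B 37, C 41 (B out); R4 E 66, C 78 (C winner). Winner: C.
The two methods disagree.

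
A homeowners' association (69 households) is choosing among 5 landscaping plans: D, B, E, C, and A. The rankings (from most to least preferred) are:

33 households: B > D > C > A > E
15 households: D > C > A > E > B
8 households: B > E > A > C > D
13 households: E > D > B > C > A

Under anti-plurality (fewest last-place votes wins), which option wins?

Last-place votes: D 8, B 15, E 33, C 0, A 13.
C is ranked last by the fewest voters, so C wins.

C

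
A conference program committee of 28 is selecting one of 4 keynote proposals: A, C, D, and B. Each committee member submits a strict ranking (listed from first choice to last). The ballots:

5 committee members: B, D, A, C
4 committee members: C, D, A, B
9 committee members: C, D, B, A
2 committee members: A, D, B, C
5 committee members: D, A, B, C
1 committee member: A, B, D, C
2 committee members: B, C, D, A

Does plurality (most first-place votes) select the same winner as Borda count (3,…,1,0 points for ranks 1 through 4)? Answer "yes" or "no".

no

Plurality — first-place votes: A 3, C 13, D 5, B 7. Winner: C.
Borda — scores: A 28, C 43, D 58, B 39. Winner: D.
The two methods disagree.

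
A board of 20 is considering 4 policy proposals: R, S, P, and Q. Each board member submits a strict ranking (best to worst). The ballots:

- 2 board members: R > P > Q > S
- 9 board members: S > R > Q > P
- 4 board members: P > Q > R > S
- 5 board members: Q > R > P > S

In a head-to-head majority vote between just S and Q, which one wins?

Voters preferring S to Q: 9; preferring Q to S: 11.
Q wins the head-to-head.

Q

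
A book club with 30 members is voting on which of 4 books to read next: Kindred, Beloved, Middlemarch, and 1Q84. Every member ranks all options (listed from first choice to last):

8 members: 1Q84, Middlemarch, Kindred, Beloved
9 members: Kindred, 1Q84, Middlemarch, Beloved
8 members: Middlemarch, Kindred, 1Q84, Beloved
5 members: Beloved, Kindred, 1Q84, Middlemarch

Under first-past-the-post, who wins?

First-place votes: Kindred 9, Beloved 5, Middlemarch 8, 1Q84 8.
Kindred has the most first-place votes.

Kindred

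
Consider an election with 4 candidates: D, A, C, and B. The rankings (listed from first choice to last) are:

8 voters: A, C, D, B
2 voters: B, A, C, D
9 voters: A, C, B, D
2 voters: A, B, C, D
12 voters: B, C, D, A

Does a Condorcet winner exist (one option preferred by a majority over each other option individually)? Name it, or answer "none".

A vs D: 21–12 for A.
A vs C: 21–12 for A.
A vs B: 19–14 for A.
A beats every other option head-to-head.

A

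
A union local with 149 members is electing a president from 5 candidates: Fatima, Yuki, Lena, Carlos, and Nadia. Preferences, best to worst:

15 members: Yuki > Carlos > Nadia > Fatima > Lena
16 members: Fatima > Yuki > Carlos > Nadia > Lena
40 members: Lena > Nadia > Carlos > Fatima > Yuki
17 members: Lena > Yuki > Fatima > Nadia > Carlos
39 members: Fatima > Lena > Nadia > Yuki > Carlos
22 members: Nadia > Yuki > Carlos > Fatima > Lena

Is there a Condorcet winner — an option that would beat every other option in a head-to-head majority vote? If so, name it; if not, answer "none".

none

Checking pairwise contests:
Carlos beats Fatima 77–72.
Fatima beats Yuki 95–54.
Fatima beats Lena 92–57.
Yuki beats Carlos 109–40.
Lena beats Nadia 96–53.
Every option loses at least one head-to-head, so there is no Condorcet winner.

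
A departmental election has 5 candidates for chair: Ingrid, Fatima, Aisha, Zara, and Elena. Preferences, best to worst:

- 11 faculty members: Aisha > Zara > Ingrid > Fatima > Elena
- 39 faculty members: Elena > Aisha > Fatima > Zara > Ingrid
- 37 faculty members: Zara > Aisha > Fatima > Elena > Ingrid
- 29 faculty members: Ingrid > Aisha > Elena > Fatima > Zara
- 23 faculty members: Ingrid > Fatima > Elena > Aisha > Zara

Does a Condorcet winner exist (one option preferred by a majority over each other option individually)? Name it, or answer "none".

Aisha vs Ingrid: 87–52 for Aisha.
Aisha vs Fatima: 116–23 for Aisha.
Aisha vs Zara: 102–37 for Aisha.
Aisha vs Elena: 77–62 for Aisha.
Aisha beats every other option head-to-head.

Aisha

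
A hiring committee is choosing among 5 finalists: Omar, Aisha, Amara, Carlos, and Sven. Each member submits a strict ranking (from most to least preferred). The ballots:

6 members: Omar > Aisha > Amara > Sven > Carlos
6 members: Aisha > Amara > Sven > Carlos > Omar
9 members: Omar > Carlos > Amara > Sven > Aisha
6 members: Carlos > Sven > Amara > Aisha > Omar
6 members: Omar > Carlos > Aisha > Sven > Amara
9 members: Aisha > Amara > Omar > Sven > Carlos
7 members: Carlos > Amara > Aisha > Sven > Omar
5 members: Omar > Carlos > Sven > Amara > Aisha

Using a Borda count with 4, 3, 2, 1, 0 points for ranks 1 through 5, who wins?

Omar

Omar: 6·4 + 6·0 + 9·4 + 6·0 + 6·4 + 9·2 + 7·0 + 5·4 = 122
Aisha: 6·3 + 6·4 + 9·0 + 6·1 + 6·2 + 9·4 + 7·2 + 5·0 = 110
Amara: 6·2 + 6·3 + 9·2 + 6·2 + 6·0 + 9·3 + 7·3 + 5·1 = 113
Carlos: 6·0 + 6·1 + 9·3 + 6·4 + 6·3 + 9·0 + 7·4 + 5·3 = 118
Sven: 6·1 + 6·2 + 9·1 + 6·3 + 6·1 + 9·1 + 7·1 + 5·2 = 77
Omar has the highest Borda score (122).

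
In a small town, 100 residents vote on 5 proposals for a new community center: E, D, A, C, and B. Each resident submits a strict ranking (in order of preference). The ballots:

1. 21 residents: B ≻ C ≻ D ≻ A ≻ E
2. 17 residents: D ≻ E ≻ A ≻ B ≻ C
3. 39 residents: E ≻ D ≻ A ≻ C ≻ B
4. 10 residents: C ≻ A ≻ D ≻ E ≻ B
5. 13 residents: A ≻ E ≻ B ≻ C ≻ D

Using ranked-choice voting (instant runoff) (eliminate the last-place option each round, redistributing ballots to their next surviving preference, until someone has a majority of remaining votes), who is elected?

Round 1: E 39, D 17, A 13, C 10, B 21. Eliminate C.
Round 2: E 39, D 17, A 23, B 21. Eliminate D.
Round 3: E 56, A 23, B 21. E has a majority.

E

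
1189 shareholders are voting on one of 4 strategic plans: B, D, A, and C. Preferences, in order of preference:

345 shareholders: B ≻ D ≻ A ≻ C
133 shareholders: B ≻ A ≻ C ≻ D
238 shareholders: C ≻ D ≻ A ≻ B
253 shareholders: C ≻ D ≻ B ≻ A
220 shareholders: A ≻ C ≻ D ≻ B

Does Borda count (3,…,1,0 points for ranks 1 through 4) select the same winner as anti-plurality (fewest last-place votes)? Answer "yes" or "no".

Borda — scores: B 1687, D 1892, A 1509, C 2046. Winner: C.
Anti-plurality — last-place votes: B 458, D 133, A 253, C 345. Winner: D.
The two methods disagree.

no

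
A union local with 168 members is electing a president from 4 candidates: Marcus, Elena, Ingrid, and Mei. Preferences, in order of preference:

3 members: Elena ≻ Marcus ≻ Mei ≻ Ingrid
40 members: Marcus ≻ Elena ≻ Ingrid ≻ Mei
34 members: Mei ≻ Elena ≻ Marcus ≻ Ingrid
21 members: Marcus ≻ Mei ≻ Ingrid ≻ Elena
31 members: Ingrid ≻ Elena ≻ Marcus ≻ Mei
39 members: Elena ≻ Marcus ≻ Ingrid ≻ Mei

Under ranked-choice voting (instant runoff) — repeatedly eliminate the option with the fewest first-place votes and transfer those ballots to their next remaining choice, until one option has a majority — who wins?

Round 1: Marcus 61, Elena 42, Ingrid 31, Mei 34. Eliminate Ingrid.
Round 2: Marcus 61, Elena 73, Mei 34. Eliminate Mei.
Round 3: Marcus 61, Elena 107. Elena has a majority.

Elena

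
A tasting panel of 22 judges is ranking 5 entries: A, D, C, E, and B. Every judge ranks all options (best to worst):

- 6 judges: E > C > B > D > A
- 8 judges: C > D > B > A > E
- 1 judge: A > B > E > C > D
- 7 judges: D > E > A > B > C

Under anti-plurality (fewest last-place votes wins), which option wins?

Last-place votes: A 6, D 1, C 7, E 8, B 0.
B is ranked last by the fewest voters, so B wins.

B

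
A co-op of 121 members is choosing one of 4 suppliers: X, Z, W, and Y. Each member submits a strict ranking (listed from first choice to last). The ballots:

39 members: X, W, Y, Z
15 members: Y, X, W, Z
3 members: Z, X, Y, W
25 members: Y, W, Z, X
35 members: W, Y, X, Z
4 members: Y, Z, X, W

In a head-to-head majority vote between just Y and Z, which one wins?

Voters preferring Y to Z: 118; preferring Z to Y: 3.
Y wins the head-to-head.

Y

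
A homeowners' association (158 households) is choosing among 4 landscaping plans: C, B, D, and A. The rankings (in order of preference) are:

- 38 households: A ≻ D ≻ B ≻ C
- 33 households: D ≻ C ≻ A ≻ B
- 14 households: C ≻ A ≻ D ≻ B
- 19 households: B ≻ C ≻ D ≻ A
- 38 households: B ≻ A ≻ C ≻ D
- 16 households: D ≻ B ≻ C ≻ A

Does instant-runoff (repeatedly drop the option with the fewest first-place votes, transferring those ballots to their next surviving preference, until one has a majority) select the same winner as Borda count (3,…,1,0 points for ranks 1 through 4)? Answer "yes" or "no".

no

Instant-runoff — R1 C 14, B 57, D 49, A 38 (C out); R2 B 57, D 49, A 52 (D out); R3 B 73, A 85 (A winner). Winner: A.
Borda — scores: C 200, B 241, D 256, A 251. Winner: D.
The two methods disagree.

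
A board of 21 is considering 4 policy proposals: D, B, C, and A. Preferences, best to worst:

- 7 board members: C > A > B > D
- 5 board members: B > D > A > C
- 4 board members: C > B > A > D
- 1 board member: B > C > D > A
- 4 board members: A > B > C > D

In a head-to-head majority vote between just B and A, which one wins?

A

Voters preferring B to A: 10; preferring A to B: 11.
A wins the head-to-head.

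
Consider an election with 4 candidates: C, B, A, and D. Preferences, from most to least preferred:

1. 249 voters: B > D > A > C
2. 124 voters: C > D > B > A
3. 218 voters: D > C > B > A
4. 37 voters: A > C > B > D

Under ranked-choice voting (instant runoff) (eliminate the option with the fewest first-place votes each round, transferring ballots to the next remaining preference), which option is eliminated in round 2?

C

Round 1: C 124, B 249, A 37, D 218. Eliminate A.
Round 2: C 161, B 249, D 218. Eliminate C.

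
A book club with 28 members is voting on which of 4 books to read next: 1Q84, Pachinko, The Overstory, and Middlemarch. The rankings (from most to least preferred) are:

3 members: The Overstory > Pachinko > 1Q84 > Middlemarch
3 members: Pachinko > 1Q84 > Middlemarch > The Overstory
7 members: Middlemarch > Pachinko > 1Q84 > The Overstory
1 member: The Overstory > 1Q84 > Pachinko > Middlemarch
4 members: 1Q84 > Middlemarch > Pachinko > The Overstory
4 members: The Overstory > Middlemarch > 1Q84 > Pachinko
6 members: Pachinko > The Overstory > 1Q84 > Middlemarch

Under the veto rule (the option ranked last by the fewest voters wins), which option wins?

Last-place votes: 1Q84 0, Pachinko 4, The Overstory 14, Middlemarch 10.
1Q84 is ranked last by the fewest voters, so 1Q84 wins.

1Q84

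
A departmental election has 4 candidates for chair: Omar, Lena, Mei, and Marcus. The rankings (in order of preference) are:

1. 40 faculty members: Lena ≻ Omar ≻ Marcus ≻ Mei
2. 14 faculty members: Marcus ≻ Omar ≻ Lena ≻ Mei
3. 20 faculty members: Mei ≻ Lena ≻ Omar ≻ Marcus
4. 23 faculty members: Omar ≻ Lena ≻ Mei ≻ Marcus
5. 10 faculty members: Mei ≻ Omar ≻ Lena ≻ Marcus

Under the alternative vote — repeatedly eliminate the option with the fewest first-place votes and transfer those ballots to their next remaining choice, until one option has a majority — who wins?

Round 1: Omar 23, Lena 40, Mei 30, Marcus 14. Eliminate Marcus.
Round 2: Omar 37, Lena 40, Mei 30. Eliminate Mei.
Round 3: Omar 47, Lena 60. Lena has a majority.

Lena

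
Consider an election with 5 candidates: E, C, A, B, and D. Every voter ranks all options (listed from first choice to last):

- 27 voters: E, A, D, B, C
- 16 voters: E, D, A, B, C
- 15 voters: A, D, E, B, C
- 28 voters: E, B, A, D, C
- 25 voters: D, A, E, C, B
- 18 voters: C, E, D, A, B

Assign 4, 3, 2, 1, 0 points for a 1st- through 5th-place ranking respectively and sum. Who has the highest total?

E: 27·4 + 16·4 + 15·2 + 28·4 + 25·2 + 18·3 = 418
C: 27·0 + 16·0 + 15·0 + 28·0 + 25·1 + 18·4 = 97
A: 27·3 + 16·2 + 15·4 + 28·2 + 25·3 + 18·1 = 322
B: 27·1 + 16·1 + 15·1 + 28·3 + 25·0 + 18·0 = 142
D: 27·2 + 16·3 + 15·3 + 28·1 + 25·4 + 18·2 = 311
E has the highest Borda score (418).

E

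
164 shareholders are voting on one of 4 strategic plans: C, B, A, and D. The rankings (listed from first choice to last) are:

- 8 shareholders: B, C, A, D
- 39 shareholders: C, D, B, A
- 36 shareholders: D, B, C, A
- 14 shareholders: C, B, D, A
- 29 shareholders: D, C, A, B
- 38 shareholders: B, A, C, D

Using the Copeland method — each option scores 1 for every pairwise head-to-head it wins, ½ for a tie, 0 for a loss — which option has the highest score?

C: beats A and D; ties B → score 2.5.
B: beats A; ties C; loses to D → score 1.5.
A: loses to C, B, and D → score 0.
D: beats B and A; loses to C → score 2.
C has the best pairwise record.

C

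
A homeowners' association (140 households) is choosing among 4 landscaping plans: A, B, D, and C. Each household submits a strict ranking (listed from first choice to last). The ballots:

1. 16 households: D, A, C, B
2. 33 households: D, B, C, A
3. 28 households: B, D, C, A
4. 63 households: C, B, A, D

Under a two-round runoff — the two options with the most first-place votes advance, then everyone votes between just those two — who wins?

Round 1 first-place votes: A 0, B 28, D 49, C 63.
C and D advance.
Runoff: C is preferred to D by 63 voters; D by 77.
D wins the runoff.

D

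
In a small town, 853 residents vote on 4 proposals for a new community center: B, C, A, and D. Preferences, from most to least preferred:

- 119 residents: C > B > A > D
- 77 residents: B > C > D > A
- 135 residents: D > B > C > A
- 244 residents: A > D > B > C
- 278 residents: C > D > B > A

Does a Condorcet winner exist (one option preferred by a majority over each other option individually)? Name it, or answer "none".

Checking pairwise contests:
D beats B 657–196.
B beats C 456–397.
B beats A 609–244.
C beats D 474–379.
Every option loses at least one head-to-head, so there is no Condorcet winner.

none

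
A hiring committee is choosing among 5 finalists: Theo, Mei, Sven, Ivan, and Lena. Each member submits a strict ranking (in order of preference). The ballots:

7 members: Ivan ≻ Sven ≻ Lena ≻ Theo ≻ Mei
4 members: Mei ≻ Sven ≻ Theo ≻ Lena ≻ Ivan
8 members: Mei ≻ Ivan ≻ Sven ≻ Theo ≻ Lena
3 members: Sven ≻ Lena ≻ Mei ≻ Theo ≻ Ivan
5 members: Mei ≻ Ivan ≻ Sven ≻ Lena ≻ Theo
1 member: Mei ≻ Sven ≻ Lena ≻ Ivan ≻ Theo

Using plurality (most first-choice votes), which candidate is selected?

Mei

First-place votes: Theo 0, Mei 18, Sven 3, Ivan 7, Lena 0.
Mei has the most first-place votes.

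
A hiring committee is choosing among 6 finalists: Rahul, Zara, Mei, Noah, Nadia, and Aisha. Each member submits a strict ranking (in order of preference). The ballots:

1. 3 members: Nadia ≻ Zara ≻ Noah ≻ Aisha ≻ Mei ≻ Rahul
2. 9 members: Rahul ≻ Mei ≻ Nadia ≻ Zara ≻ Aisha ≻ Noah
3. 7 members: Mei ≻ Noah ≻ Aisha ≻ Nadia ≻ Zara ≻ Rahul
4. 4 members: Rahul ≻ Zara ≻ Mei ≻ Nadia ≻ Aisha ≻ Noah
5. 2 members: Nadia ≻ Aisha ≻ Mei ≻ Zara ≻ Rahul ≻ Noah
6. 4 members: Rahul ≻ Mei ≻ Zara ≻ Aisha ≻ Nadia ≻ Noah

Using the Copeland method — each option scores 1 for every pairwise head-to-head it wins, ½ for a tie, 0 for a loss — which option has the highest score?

Rahul: beats Zara, Mei, Noah, Nadia, and Aisha → score 5.
Zara: beats Noah and Aisha; loses to Rahul, Mei, and Nadia → score 2.
Mei: beats Zara, Noah, Nadia, and Aisha; loses to Rahul → score 4.
Noah: loses to Rahul, Zara, Mei, Nadia, and Aisha → score 0.
Nadia: beats Zara, Noah, and Aisha; loses to Rahul and Mei → score 3.
Aisha: beats Noah; loses to Rahul, Zara, Mei, and Nadia → score 1.
Rahul has the best pairwise record.

Rahul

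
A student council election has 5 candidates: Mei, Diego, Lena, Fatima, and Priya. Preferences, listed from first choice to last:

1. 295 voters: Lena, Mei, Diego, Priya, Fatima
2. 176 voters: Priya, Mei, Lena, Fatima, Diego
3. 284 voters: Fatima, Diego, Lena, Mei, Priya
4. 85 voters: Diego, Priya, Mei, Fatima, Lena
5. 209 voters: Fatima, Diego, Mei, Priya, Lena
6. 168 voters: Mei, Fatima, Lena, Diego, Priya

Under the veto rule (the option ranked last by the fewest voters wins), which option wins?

Mei

Last-place votes: Mei 0, Diego 176, Lena 294, Fatima 295, Priya 452.
Mei is ranked last by the fewest voters, so Mei wins.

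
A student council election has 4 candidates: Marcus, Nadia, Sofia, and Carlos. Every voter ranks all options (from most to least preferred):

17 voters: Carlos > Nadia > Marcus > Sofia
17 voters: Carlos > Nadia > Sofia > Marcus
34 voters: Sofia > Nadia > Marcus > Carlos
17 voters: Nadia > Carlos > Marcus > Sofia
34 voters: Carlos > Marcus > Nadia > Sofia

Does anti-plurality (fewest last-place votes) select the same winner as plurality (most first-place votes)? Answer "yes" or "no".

no

Anti-plurality — last-place votes: Marcus 17, Nadia 0, Sofia 68, Carlos 34. Winner: Nadia.
Plurality — first-place votes: Marcus 0, Nadia 17, Sofia 34, Carlos 68. Winner: Carlos.
The two methods disagree.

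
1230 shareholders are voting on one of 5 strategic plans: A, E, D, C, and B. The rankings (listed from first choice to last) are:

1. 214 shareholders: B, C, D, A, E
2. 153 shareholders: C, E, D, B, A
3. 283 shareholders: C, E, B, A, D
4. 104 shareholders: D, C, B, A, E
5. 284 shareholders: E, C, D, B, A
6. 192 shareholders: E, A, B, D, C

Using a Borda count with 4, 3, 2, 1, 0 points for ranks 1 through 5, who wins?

A: 214·1 + 153·0 + 283·1 + 104·1 + 284·0 + 192·3 = 1177
E: 214·0 + 153·3 + 283·3 + 104·0 + 284·4 + 192·4 = 3212
D: 214·2 + 153·2 + 283·0 + 104·4 + 284·2 + 192·1 = 1910
C: 214·3 + 153·4 + 283·4 + 104·3 + 284·3 + 192·0 = 3550
B: 214·4 + 153·1 + 283·2 + 104·2 + 284·1 + 192·2 = 2451
C has the highest Borda score (3550).

C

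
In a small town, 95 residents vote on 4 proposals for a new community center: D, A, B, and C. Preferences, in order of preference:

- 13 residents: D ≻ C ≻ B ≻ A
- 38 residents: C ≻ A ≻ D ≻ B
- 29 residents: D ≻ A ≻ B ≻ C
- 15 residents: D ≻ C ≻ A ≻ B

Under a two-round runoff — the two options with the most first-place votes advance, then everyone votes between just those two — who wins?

D

Round 1 first-place votes: D 57, A 0, B 0, C 38.
D and C advance.
Runoff: D is preferred to C by 57 voters; C by 38.
D wins the runoff.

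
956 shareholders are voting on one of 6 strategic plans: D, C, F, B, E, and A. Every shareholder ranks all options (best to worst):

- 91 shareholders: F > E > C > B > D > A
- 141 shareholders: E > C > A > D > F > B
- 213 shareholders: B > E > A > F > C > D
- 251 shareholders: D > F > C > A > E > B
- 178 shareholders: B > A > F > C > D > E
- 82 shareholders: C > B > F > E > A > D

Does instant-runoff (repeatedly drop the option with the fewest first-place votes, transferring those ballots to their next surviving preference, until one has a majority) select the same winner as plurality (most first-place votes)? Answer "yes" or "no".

yes

Instant-runoff — R1 D 251, C 82, F 91, B 391, E 141, A 0 (A out); R2 D 251, C 82, F 91, B 391, E 141 (C out); R3 D 251, F 91, B 473, E 141 (F out); R4 D 251, B 473, E 232 (E out); R5 D 392, B 564 (B winner). Winner: B.
Plurality — first-place votes: D 251, C 82, F 91, B 391, E 141, A 0. Winner: B.
The two methods agree.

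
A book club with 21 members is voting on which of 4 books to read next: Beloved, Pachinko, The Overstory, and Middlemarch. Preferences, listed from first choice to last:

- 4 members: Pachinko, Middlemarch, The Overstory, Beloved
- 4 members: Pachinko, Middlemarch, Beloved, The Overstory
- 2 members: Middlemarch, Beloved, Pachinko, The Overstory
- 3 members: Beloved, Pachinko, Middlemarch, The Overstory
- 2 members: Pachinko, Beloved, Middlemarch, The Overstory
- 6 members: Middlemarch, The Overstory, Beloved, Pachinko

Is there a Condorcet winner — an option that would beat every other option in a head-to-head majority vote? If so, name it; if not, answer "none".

none

Checking pairwise contests:
Middlemarch beats Beloved 16–5.
Beloved beats Pachinko 11–10.
Beloved beats The Overstory 11–10.
Pachinko beats Middlemarch 13–8.
Every option loses at least one head-to-head, so there is no Condorcet winner.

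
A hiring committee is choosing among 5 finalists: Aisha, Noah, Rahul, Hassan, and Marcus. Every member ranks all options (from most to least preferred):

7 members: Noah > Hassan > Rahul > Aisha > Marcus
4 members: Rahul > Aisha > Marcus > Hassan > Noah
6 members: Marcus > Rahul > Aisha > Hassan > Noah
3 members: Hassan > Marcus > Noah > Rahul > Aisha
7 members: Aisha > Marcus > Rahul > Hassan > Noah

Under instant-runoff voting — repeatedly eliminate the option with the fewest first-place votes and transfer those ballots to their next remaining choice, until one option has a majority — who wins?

Round 1: Aisha 7, Noah 7, Rahul 4, Hassan 3, Marcus 6. Eliminate Hassan.
Round 2: Aisha 7, Noah 7, Rahul 4, Marcus 9. Eliminate Rahul.
Round 3: Aisha 11, Noah 7, Marcus 9. Eliminate Noah.
Round 4: Aisha 18, Marcus 9. Aisha has a majority.

Aisha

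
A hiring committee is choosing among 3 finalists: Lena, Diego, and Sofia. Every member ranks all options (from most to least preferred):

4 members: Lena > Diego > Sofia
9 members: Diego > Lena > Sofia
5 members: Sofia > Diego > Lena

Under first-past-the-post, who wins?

Diego

First-place votes: Lena 4, Diego 9, Sofia 5.
Diego has the most first-place votes.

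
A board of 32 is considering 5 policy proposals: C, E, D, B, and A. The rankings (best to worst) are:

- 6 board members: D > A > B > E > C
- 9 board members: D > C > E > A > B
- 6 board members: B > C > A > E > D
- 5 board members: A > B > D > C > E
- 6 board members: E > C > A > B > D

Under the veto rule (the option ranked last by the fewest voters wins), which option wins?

A

Last-place votes: C 6, E 5, D 12, B 9, A 0.
A is ranked last by the fewest voters, so A wins.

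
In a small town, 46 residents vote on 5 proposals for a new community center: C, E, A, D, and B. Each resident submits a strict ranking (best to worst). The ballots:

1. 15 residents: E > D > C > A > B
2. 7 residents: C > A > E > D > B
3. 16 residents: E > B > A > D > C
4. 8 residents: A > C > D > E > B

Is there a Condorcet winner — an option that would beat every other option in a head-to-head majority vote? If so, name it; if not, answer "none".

E vs C: 31–15 for E.
E vs A: 31–15 for E.
E vs D: 38–8 for E.
E vs B: 46–0 for E.
E beats every other option head-to-head.

E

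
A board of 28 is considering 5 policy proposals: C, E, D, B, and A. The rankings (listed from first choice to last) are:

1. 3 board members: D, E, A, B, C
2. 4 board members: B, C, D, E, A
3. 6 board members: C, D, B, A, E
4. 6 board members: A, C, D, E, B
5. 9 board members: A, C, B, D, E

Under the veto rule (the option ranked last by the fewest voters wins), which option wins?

D

Last-place votes: C 3, E 15, D 0, B 6, A 4.
D is ranked last by the fewest voters, so D wins.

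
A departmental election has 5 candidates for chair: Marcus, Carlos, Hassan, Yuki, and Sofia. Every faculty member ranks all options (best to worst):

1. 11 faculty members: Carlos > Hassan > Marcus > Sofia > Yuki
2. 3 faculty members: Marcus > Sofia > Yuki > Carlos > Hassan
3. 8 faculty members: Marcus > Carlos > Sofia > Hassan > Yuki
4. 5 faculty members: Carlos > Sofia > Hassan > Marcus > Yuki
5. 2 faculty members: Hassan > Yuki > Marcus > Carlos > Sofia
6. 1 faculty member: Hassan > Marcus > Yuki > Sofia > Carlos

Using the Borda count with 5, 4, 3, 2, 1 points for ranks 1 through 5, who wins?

Carlos

Marcus: 11·3 + 3·5 + 8·5 + 5·2 + 2·3 + 1·4 = 108
Carlos: 11·5 + 3·2 + 8·4 + 5·5 + 2·2 + 1·1 = 123
Hassan: 11·4 + 3·1 + 8·2 + 5·3 + 2·5 + 1·5 = 93
Yuki: 11·1 + 3·3 + 8·1 + 5·1 + 2·4 + 1·3 = 44
Sofia: 11·2 + 3·4 + 8·3 + 5·4 + 2·1 + 1·2 = 82
Carlos has the highest Borda score (123).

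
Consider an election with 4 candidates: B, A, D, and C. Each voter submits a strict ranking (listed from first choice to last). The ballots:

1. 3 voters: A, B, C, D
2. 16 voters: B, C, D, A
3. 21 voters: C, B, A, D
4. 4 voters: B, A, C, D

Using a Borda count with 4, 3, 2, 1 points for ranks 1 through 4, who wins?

B: 3·3 + 16·4 + 21·3 + 4·4 = 152
A: 3·4 + 16·1 + 21·2 + 4·3 = 82
D: 3·1 + 16·2 + 21·1 + 4·1 = 60
C: 3·2 + 16·3 + 21·4 + 4·2 = 146
B has the highest Borda score (152).

B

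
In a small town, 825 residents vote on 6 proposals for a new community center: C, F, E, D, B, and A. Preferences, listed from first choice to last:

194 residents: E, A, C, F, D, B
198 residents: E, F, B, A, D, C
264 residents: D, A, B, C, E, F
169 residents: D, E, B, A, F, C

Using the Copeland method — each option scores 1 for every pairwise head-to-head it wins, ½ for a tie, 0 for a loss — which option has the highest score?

D

C: beats F; loses to E, D, B, and A → score 1.
F: loses to C, E, D, B, and A → score 0.
E: beats C, F, B, and A; loses to D → score 4.
D: beats C, F, E, B, and A → score 5.
B: beats C and F; loses to E, D, and A → score 2.
A: beats C, F, and B; loses to E and D → score 3.
D has the best pairwise record.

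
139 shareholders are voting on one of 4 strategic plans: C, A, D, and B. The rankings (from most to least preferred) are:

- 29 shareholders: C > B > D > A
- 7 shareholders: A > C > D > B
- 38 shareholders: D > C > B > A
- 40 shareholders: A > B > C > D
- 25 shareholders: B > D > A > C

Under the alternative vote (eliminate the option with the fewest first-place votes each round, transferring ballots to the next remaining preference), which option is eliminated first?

B

Round 1: C 29, A 47, D 38, B 25. Eliminate B.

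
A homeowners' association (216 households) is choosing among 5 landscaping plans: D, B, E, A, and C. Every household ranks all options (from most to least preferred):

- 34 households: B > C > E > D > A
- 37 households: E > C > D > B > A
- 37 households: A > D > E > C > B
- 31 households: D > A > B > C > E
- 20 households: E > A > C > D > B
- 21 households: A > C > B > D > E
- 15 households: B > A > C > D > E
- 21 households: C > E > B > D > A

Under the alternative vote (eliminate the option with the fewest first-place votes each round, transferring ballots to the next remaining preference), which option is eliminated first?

Round 1: D 31, B 49, E 57, A 58, C 21. Eliminate C.

C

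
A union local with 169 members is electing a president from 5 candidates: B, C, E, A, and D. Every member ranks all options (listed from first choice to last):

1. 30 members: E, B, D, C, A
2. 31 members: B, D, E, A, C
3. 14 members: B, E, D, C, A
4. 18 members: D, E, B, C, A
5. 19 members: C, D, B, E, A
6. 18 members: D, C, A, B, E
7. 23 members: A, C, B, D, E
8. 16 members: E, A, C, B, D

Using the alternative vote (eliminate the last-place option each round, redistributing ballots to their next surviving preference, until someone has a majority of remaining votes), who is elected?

Round 1: B 45, C 19, E 46, A 23, D 36. Eliminate C.
Round 2: B 45, E 46, A 23, D 55. Eliminate A.
Round 3: B 68, E 46, D 55. Eliminate E.
Round 4: B 114, D 55. B has a majority.

B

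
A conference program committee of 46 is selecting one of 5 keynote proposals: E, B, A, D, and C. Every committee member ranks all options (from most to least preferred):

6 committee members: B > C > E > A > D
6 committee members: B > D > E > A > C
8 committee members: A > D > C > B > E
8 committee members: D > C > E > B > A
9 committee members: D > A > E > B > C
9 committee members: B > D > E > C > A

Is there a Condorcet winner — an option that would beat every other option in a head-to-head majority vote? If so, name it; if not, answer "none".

D

D vs E: 40–6 for D.
D vs B: 25–21 for D.
D vs A: 32–14 for D.
D vs C: 40–6 for D.
D beats every other option head-to-head.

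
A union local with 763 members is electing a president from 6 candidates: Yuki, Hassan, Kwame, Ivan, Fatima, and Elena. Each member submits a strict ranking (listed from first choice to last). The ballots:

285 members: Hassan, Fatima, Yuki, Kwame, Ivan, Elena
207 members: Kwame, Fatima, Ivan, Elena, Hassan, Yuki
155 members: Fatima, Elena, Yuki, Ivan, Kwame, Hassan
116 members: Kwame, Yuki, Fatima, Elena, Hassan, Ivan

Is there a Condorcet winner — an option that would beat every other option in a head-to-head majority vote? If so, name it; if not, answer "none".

Fatima vs Yuki: 647–116 for Fatima.
Fatima vs Hassan: 478–285 for Fatima.
Fatima vs Kwame: 440–323 for Fatima.
Fatima vs Ivan: 763–0 for Fatima.
Fatima vs Elena: 763–0 for Fatima.
Fatima beats every other option head-to-head.

Fatima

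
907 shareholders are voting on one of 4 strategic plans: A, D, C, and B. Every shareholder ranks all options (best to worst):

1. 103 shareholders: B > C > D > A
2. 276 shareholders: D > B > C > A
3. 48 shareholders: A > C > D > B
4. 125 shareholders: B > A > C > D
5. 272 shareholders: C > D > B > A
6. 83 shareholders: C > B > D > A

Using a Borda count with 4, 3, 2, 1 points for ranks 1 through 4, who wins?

A: 103·1 + 276·1 + 48·4 + 125·3 + 272·1 + 83·1 = 1301
D: 103·2 + 276·4 + 48·2 + 125·1 + 272·3 + 83·2 = 2513
C: 103·3 + 276·2 + 48·3 + 125·2 + 272·4 + 83·4 = 2675
B: 103·4 + 276·3 + 48·1 + 125·4 + 272·2 + 83·3 = 2581
C has the highest Borda score (2675).

C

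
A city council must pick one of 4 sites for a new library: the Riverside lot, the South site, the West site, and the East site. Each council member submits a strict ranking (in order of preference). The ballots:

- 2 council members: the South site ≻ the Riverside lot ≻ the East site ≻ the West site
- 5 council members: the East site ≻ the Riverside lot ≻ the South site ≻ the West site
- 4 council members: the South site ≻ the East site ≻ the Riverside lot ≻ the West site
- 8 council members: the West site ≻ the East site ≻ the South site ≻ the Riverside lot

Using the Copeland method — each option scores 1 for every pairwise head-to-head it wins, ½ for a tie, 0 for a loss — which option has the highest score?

the Riverside lot: beats the West site; loses to the South site and the East site → score 1.
the South site: beats the Riverside lot and the West site; loses to the East site → score 2.
the West site: loses to the Riverside lot, the South site, and the East site → score 0.
the East site: beats the Riverside lot, the South site, and the West site → score 3.
the East site has the best pairwise record.

the East site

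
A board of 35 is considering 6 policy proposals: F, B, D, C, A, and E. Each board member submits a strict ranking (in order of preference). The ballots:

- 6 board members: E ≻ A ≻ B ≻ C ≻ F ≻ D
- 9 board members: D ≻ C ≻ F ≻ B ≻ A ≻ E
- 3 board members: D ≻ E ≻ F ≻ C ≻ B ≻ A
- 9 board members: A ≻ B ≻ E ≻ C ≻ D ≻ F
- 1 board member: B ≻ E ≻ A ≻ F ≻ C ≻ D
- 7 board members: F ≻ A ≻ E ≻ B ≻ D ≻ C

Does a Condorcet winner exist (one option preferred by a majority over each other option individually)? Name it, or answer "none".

none

Checking pairwise contests:
D beats F 21–14.
F beats B 19–16.
B beats D 23–12.
B beats C 23–12.
F beats A 19–16.
B beats E 19–16.
Every option loses at least one head-to-head, so there is no Condorcet winner.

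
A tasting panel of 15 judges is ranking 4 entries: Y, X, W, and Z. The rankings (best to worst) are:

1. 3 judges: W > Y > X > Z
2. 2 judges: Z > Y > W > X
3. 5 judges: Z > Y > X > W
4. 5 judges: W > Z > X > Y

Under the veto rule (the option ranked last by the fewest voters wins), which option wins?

X

Last-place votes: Y 5, X 2, W 5, Z 3.
X is ranked last by the fewest voters, so X wins.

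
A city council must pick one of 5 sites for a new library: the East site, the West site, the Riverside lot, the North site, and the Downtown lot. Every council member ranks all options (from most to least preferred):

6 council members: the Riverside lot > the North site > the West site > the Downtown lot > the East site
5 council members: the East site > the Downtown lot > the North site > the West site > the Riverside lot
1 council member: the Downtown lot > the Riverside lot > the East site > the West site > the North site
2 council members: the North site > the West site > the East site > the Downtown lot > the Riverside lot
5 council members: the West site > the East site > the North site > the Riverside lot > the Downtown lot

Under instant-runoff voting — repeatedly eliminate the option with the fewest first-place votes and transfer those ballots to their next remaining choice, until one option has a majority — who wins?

Round 1: the East site 5, the West site 5, the Riverside lot 6, the North site 2, the Downtown lot 1. Eliminate the Downtown lot.
Round 2: the East site 5, the West site 5, the Riverside lot 7, the North site 2. Eliminate the North site.
Round 3: the East site 5, the West site 7, the Riverside lot 7. Eliminate the East site.
Round 4: the West site 12, the Riverside lot 7. The West site has a majority.

the West site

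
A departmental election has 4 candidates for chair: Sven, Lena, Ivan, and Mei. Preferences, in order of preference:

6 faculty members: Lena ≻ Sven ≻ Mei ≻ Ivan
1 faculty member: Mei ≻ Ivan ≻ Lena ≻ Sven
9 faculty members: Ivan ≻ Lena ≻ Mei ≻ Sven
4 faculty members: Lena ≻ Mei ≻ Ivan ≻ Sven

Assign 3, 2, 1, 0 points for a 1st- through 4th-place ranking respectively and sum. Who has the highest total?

Lena

Sven: 6·2 + 1·0 + 9·0 + 4·0 = 12
Lena: 6·3 + 1·1 + 9·2 + 4·3 = 49
Ivan: 6·0 + 1·2 + 9·3 + 4·1 = 33
Mei: 6·1 + 1·3 + 9·1 + 4·2 = 26
Lena has the highest Borda score (49).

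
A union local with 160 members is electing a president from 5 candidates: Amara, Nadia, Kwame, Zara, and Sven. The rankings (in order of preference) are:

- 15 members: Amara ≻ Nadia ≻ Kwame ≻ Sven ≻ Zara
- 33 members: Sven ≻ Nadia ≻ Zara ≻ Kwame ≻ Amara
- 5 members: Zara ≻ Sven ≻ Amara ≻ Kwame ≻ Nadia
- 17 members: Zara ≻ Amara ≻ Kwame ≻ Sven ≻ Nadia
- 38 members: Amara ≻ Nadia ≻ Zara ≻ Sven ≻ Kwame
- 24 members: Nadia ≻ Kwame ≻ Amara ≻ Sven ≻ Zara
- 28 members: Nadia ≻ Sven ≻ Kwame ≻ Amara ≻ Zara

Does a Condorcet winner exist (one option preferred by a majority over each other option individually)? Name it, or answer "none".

Nadia vs Amara: 85–75 for Nadia.
Nadia vs Kwame: 138–22 for Nadia.
Nadia vs Zara: 138–22 for Nadia.
Nadia vs Sven: 105–55 for Nadia.
Nadia beats every other option head-to-head.

Nadia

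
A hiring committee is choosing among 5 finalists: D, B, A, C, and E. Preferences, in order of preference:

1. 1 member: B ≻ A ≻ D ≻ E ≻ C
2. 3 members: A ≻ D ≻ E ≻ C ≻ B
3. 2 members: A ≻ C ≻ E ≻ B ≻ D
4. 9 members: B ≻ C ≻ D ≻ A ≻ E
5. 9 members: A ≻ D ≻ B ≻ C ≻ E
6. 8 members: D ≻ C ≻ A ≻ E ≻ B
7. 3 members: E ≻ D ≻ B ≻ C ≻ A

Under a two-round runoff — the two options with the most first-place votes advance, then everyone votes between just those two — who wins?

A

Round 1 first-place votes: D 8, B 10, A 14, C 0, E 3.
A and B advance.
Runoff: A is preferred to B by 22 voters; B by 13.
A wins the runoff.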